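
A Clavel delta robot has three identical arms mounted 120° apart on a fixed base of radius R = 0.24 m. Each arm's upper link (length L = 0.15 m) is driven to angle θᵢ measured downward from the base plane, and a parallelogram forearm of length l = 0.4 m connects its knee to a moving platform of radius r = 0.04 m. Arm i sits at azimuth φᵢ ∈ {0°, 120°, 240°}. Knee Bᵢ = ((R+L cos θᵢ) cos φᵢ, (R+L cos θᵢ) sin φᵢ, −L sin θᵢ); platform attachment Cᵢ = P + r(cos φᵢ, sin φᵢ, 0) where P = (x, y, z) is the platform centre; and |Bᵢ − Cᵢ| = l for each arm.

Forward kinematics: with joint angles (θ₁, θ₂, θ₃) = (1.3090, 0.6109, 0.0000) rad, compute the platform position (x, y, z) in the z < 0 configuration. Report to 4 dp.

(-0.1233, -0.0517, -0.3068)

φ1=0.0°: virtual centre (0.2388, 0.0000, -0.1449), radius l
arm 2 at φ=120.0°: ρ2 = 0.3229;  S2 = (-0.1614, 0.2796, -0.0860)
arm 3 at φ=240.0°: ρ3 = 0.3500;  S3 = (-0.1750, -0.3031, 0.0000)
eliminate P² terms by subtracting sphere 1 from 2 and 3
[-0.8005 0.5592 0.1177]·P = 0.0336;  [-0.8276 -0.6062 0.2898]·P = 0.0445
Cramer: x(z) = -0.0477+0.2462z;  y(z) = -0.0082+0.1419z
quadratic in z: (1.0807)z²+(0.1464)z+(-0.0568)=0, √Δ=0.5168 → z ∈ {-0.3068, 0.1714}; z = -0.3068 (taking z<0)
x = -0.1233, y = -0.0517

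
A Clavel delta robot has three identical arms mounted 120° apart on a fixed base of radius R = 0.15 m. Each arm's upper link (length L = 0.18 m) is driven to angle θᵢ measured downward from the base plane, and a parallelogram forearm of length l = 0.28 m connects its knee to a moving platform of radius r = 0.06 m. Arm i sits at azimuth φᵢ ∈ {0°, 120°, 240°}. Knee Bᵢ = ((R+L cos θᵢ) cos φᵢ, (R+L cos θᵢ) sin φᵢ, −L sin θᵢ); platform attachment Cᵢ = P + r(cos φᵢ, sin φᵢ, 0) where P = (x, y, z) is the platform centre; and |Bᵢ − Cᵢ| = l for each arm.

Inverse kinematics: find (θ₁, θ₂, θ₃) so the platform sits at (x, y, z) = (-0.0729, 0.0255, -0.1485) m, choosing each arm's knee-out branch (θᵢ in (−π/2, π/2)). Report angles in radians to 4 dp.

rotate P by −φ1: (-0.0729, 0.0255, -0.1485)
  A=0.1629, B=-0.1485, C=(l²−L²−A²−y'²−z²)/(2L)=-0.0090
  √(A²+B²)=0.2204;  θ1 = -0.7392+1.6116 ≈ 0.8724
rotate P by −φ2: (0.0585, 0.0504, -0.1485)
  A=0.0315, B=-0.1485, C=(l²−L²−A²−y'²−z²)/(2L)=0.0567
  θ2 = atan2(B,A) + arccos(C/0.1518) = -0.1741
rotate P by −φ3: (0.0144, -0.0759, -0.1485)
  A=0.0756, B=-0.1485, C=(l²−L²−A²−y'²−z²)/(2L)=0.0346
  √(A²+B²)=0.1667;  θ3 = -1.0997+1.3614 ≈ 0.2617

θ₁ = 0.8724, θ₂ = -0.1741, θ₃ = 0.2617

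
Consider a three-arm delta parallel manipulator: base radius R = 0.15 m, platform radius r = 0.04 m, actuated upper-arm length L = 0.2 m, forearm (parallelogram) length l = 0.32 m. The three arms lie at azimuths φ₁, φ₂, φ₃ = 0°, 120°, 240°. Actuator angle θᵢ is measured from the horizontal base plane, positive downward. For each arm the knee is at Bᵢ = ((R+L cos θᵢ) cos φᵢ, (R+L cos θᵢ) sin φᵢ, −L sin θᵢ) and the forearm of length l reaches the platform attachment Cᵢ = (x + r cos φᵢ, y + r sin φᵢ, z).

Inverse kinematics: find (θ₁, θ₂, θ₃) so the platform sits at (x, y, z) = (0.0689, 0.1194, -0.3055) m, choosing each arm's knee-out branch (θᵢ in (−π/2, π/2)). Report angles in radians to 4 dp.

arm 1 (φ=0.0°): x'=0.0689, y'=0.1194
  A cos θ + B sin θ = C:  0.0411·cos θ + -0.3055·sin θ = -0.1172
  √(A²+B²)=0.3083;  θ1 = -1.4371+1.9608 ≈ 0.5237
arm 2 (φ=120.0°): x'=0.0690, y'=-0.1194
  e−x'=0.0410;  (l²−L²−(e−x')²−y'²−z²)/2L = -0.1172
  θ2 = atan2(B,A) + arccos(C/0.3082) = 0.5234
rotate P by −φ3: (-0.1379, 0.0000, -0.3055)
  e−x'=0.2479;  (l²−L²−(e−x')²−y'²−z²)/2L = -0.2309
  √(A²+B²)=0.3934;  θ3 = -0.8892+2.1981 ≈ 1.3089

θ₁ = 0.5237, θ₂ = 0.5234, θ₃ = 1.3089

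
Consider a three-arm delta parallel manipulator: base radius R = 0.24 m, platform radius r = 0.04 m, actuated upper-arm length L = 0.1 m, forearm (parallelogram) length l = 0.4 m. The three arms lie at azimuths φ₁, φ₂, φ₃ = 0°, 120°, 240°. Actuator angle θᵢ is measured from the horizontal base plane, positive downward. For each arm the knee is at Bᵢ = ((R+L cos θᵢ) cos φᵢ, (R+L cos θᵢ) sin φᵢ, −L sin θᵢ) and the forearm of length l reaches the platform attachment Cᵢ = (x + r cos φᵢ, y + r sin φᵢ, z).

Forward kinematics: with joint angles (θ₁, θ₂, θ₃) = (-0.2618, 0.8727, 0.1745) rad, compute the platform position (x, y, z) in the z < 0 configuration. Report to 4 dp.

(0.0571, -0.0513, -0.2903)

arm 1 at φ=0.0°: ρ1 = 0.2966;  S1 = (0.2966, 0.0000, 0.0259)
φ2=120.0°: virtual centre (-0.1321, 0.2289, -0.0766), radius l
arm 3 at φ=240.0°: ρ3 = 0.2985;  S3 = (-0.1492, -0.2585, -0.0174)
eliminate P² terms by subtracting sphere 1 from 2 and 3
[-0.8575 0.4577 -0.2050]·P = -0.0129;  [-0.8917 -0.5170 -0.0865]·P = 0.0008
Cramer: x(z) = 0.0074-0.1710z;  y(z) = -0.0143+0.1276z
sphere 1 gives Az²+Bz+C=0 with A=1.0455, B=0.0435, C=-0.0755;  B²−4AC=0.3177;  roots -0.2903, 0.2488;  negative root z = -0.2903
x = 0.0571, y = -0.0513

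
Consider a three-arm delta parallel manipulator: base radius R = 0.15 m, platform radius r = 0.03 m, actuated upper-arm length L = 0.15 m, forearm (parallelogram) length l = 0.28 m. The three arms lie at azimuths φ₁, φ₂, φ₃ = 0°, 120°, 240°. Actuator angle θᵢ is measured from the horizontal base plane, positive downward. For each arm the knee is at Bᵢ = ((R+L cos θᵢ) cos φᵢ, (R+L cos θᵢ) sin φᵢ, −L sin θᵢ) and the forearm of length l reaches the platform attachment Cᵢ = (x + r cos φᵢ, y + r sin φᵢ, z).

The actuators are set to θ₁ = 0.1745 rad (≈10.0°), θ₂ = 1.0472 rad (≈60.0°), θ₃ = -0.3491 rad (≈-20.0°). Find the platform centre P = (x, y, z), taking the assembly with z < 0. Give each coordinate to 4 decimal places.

(0.0234, -0.0836, -0.1343)

arm 1 at φ=0.0°: ρ1 = 0.2677;  S1 = (0.2677, 0.0000, -0.0260)
S2 = (0.1950·cos120.0°, 0.1950·sin120.0°, -0.1299) = (-0.0975, 0.1689, -0.1299)
S3 = (0.2610·cos240.0°, 0.2610·sin240.0°, 0.0513) = (-0.1305, -0.2260, 0.0513)
subtract pairs → two planes through P
plane₁₂: -0.7304x+0.3377y+-0.2077z = -0.0175
det = 0.5991;  x = 0.0141+-0.0695z,  y = -0.0212+0.4647z
into |P−S₁|² = l²: 1.2208z² + 0.0676z + -0.0129 = 0;  Δ = 0.0678;  z = -0.1343 or 0.0789 → z<0 root = -0.1343
x = 0.0234, y = -0.0836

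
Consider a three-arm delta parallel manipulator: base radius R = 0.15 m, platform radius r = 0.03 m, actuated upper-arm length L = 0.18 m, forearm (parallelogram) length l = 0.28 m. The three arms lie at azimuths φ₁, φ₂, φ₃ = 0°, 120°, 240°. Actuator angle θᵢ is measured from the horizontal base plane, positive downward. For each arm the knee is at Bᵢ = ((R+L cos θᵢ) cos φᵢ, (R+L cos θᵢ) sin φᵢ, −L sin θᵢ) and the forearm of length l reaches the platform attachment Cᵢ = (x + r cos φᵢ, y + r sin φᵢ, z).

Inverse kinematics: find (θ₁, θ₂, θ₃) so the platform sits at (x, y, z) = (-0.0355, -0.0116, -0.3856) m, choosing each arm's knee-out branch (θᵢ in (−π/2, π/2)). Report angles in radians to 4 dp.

rotate P by −φ1: (-0.0355, -0.0116, -0.3856)
  e−x'=0.1555;  (l²−L²−(e−x')²−y'²−z²)/2L = -0.3528
  γ=atan2(-0.3856,0.1555)=-1.1875;  ψ=arccos(-0.8485)=2.5839;  θ1=γ+ψ≈1.3965
φ2=120.0° → target in arm frame (0.0077, 0.0365)
  e−x'=0.1123;  (l²−L²−(e−x')²−y'²−z²)/2L = -0.3240
  θ2 = atan2(B,A) + arccos(C/0.4016) = 1.2219
arm 3 (φ=240.0°): x'=0.0278, y'=-0.0249
  e−x'=0.0922;  (l²−L²−(e−x')²−y'²−z²)/2L = -0.3106
  γ=atan2(-0.3856,0.0922)=-1.3361;  ψ=arccos(-0.7834)=2.4709;  θ3=γ+ψ≈1.1348

θ₁ = 1.3965, θ₂ = 1.2219, θ₃ = 1.1348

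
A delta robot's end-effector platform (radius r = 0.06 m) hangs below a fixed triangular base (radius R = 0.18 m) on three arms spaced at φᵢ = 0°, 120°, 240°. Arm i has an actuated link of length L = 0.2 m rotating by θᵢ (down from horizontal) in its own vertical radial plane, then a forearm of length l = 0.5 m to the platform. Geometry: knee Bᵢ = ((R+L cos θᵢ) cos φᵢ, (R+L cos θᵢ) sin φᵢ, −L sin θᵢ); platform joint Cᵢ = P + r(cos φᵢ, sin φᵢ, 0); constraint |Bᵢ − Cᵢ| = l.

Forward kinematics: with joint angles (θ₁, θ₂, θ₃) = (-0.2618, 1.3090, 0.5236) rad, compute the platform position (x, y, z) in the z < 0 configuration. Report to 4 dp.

centre 1 = (0.3132·cos0.0°, 0.3132·sin0.0°, 0.0518) = (0.3132, 0.0000, 0.0518)
arm 2 at φ=120.0°: ρ2 = 0.1718;  centre 2 = (-0.0859, 0.1488, -0.1932)
arm 3 at φ=240.0°: ρ3 = 0.2932;  centre 3 = (-0.1466, -0.2539, -0.1000)
|centre ₂|²−|centre ₁|² = -0.0339;  |centre ₃|²−|centre ₁|² = -0.0048
plane₁₂: -0.7981x+0.2975y+-0.4899z = -0.0339
Cramer: x(z) = 0.0275-0.4995z;  y(z) = -0.0403+0.3067z
sphere 1 gives Az²+Bz+C=0 with A=1.3436, B=0.1571, C=-0.1641;  B²−4AC=0.9064;  roots -0.4128, 0.2958;  negative root z = -0.4128
x = 0.2337, y = -0.1670

(0.2337, -0.1670, -0.4128)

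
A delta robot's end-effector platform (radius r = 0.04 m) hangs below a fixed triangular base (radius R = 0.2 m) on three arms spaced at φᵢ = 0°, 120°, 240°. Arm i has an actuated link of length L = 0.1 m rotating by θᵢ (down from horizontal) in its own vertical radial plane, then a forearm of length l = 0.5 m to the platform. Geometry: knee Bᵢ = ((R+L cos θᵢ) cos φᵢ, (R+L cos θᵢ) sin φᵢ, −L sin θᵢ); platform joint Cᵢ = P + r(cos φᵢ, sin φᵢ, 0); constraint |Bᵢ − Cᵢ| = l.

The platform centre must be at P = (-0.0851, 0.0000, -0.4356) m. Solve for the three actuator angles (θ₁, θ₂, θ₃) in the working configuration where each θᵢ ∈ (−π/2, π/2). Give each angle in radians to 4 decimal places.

θ₁ = 0.6109, θ₂ = -0.0877, θ₃ = -0.0877

φ1=0.0° → target in arm frame (-0.0851, 0.0000)
  e−x'=0.2451;  (l²−L²−(e−x')²−y'²−z²)/2L = -0.0491
  γ=atan2(-0.4356,0.2451)=-1.0583;  ψ=arccos(-0.0982)=1.6692;  θ1=γ+ψ≈0.6109
φ2=120.0° → target in arm frame (0.0425, 0.0737)
  A=0.1175, B=-0.4356, C=(l²−L²−A²−y'²−z²)/(2L)=0.1551
  √(A²+B²)=0.4512;  θ2 = -1.3074+1.2198 ≈ -0.0877
rotate P by −φ3: (0.0426, -0.0737, -0.4356)
  A=0.1174, B=-0.4356, C=(l²−L²−A²−y'²−z²)/(2L)=0.1551
  γ=atan2(-0.4356,0.1174)=-1.3074;  ψ=arccos(0.3439)=1.2198;  θ3=γ+ψ≈-0.0877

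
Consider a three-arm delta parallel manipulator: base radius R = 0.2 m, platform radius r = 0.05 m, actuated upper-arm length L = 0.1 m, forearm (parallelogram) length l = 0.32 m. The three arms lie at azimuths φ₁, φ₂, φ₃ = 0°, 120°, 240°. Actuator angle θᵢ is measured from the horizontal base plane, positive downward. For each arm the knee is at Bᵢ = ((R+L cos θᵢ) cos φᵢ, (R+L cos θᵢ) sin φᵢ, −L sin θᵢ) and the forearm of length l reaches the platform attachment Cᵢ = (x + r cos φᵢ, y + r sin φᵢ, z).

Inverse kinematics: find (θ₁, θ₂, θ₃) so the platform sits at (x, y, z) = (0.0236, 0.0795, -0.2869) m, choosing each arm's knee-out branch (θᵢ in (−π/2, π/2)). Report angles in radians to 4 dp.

arm 1 (φ=0.0°): x'=0.0236, y'=0.0795
  A cos θ + B sin θ = C:  0.1264·cos θ + -0.2869·sin θ = -0.0610
  γ=atan2(-0.2869,0.1264)=-1.1558;  ψ=arccos(-0.1947)=1.7668;  θ1=γ+ψ≈0.6109
arm 2 (φ=120.0°): x'=0.0570, y'=-0.0602
  A cos θ + B sin θ = C:  0.0930·cos θ + -0.2869·sin θ = -0.0109
  θ2 = atan2(B,A) + arccos(C/0.3016) = 0.3494
rotate P by −φ3: (-0.0806, -0.0193, -0.2869)
  e−x'=0.2306;  (l²−L²−(e−x')²−y'²−z²)/2L = -0.2174
  γ=atan2(-0.2869,0.2306)=-0.8937;  ψ=arccos(-0.5906)=2.2026;  θ3=γ+ψ≈1.3090

θ₁ = 0.6109, θ₂ = 0.3494, θ₃ = 1.3090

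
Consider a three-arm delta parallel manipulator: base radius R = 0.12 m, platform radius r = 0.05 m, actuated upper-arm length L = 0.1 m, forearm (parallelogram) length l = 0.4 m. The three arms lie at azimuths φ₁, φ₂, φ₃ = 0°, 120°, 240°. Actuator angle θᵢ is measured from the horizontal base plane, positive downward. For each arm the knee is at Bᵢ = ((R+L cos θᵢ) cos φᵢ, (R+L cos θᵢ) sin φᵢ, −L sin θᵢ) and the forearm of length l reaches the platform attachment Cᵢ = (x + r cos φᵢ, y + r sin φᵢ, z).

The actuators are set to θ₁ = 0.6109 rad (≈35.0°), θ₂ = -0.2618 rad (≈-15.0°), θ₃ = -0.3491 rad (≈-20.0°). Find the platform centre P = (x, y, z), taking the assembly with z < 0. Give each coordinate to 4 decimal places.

(-0.1308, -0.0098, -0.3402)

φ1=0.0°: virtual centre (0.1519, 0.0000, -0.0574), radius l
φ2=120.0°: virtual centre (-0.0833, 0.1443, 0.0259), radius l
S3 = (0.1640·cos240.0°, 0.1640·sin240.0°, 0.0342) = (-0.0820, -0.1420, 0.0342)
|S₂|²−|S₁|² = 0.0021;  |S₃|²−|S₁|² = 0.0017
linear system: -0.4704x+0.2885y = 0.0021−0.1665z; -0.4678x+-0.2840y = 0.0017−0.1831z
Cramer: x(z) = -0.0040+0.3728z;  y(z) = 0.0006+0.0308z
quadratic in z: (1.1399)z²+(-0.0015)z+(-0.1324)=0, √Δ=0.7770 → z ∈ {-0.3402, 0.3415}; z = -0.3402 (taking z<0)
x = -0.1308, y = -0.0098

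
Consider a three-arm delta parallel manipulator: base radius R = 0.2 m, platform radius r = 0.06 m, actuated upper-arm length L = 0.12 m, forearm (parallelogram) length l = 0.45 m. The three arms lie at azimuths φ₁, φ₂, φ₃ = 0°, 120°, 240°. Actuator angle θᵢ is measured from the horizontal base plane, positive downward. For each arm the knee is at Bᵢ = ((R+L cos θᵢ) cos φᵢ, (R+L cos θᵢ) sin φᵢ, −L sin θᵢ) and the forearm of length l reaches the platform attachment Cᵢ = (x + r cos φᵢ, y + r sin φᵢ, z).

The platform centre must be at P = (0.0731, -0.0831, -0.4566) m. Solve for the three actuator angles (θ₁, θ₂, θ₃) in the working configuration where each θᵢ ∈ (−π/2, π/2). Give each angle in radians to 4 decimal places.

φ1=0.0° → target in arm frame (0.0731, -0.0831)
  A cos θ + B sin θ = C:  0.0669·cos θ + -0.4566·sin θ = -0.1324
  √(A²+B²)=0.4615;  θ1 = -1.4253+1.8617 ≈ 0.4364
arm 2 (φ=120.0°): x'=-0.1085, y'=-0.0218
  e−x'=0.2485;  (l²−L²−(e−x')²−y'²−z²)/2L = -0.3442
  √(A²+B²)=0.5199;  θ2 = -1.0724+2.2945 ≈ 1.2222
arm 3 (φ=240.0°): x'=0.0354, y'=0.1049
  e−x'=0.1046;  (l²−L²−(e−x')²−y'²−z²)/2L = -0.1763
  γ=atan2(-0.4566,0.1046)=-1.3456;  ψ=arccos(-0.3764)=1.9567;  θ3=γ+ψ≈0.6111

θ₁ = 0.4364, θ₂ = 1.2222, θ₃ = 0.6111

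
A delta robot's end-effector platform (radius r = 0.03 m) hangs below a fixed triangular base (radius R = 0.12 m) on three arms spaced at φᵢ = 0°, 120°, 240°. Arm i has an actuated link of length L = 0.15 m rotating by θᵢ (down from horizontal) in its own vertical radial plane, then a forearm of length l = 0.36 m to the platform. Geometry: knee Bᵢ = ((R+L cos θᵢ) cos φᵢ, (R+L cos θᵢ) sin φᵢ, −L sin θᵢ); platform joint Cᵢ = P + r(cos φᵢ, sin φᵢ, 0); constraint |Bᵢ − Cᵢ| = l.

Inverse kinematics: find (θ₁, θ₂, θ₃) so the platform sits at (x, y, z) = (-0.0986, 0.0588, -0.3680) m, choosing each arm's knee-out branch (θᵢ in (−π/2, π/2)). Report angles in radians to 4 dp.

rotate P by −φ1: (-0.0986, 0.0588, -0.3680)
  e−x'=0.1886;  (l²−L²−(e−x')²−y'²−z²)/2L = -0.2245
  √(A²+B²)=0.4135;  θ1 = -1.0972+2.1447 ≈ 1.0475
rotate P by −φ2: (0.1002, 0.0560, -0.3680)
  A cos θ + B sin θ = C:  -0.0102·cos θ + -0.3680·sin θ = -0.1052
  γ=atan2(-0.3680,-0.0102)=-1.5986;  ψ=arccos(-0.2858)=1.8606;  θ2=γ+ψ≈0.2621
arm 3 (φ=240.0°): x'=-0.0016, y'=-0.1148
  A=0.0916, B=-0.3680, C=(l²−L²−A²−y'²−z²)/(2L)=-0.1663
  γ=atan2(-0.3680,0.0916)=-1.3268;  ψ=arccos(-0.4386)=2.0248;  θ3=γ+ψ≈0.6980

θ₁ = 1.0475, θ₂ = 0.2621, θ₃ = 0.6980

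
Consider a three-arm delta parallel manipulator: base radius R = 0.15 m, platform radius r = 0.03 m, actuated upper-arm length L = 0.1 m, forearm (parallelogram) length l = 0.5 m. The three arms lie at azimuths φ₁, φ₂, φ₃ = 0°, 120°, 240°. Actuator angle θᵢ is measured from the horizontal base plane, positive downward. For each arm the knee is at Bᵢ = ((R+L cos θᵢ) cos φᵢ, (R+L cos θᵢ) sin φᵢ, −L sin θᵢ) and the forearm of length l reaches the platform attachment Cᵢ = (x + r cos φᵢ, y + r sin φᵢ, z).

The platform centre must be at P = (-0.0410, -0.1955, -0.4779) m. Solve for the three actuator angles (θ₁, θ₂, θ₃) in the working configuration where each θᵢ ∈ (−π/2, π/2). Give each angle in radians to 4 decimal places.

rotate P by −φ1: (-0.0410, -0.1955, -0.4779)
  A cos θ + B sin θ = C:  0.1610·cos θ + -0.4779·sin θ = -0.2626
  √(A²+B²)=0.5043;  θ1 = -1.2458+2.1186 ≈ 0.8728
φ2=120.0° → target in arm frame (-0.1488, 0.1333)
  A cos θ + B sin θ = C:  0.2688·cos θ + -0.4779·sin θ = -0.3920
  θ2 = atan2(B,A) + arccos(C/0.5483) = 1.3089
arm 3 (φ=240.0°): x'=0.1898, y'=0.0622
  A cos θ + B sin θ = C:  -0.0698·cos θ + -0.4779·sin θ = 0.0143
  √(A²+B²)=0.4830;  θ3 = -1.7158+1.5411 ≈ -0.1747

θ₁ = 0.8728, θ₂ = 1.3089, θ₃ = -0.1747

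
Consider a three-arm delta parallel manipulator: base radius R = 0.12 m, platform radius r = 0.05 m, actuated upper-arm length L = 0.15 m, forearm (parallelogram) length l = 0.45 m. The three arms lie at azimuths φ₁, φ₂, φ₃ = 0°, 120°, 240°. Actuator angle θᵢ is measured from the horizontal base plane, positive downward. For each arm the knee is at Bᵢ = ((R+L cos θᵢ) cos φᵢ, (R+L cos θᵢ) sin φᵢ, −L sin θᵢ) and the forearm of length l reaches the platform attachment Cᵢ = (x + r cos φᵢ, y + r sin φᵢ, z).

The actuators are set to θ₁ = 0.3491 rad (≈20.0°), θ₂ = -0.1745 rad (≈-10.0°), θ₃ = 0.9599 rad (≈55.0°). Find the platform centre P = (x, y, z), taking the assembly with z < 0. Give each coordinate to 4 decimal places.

(0.0194, 0.2016, -0.4051)

O1 = (0.2110·cos0.0°, 0.2110·sin0.0°, -0.0513) = (0.2110, 0.0000, -0.0513)
arm 2 at φ=120.0°: (R−r)+L cos θ2 = 0.2177;  O2 = (-0.1089, 0.1886, 0.0260)
φ3=240.0°: virtual centre (-0.0780, -0.1351, -0.1229), radius l
eliminate P² terms by subtracting sphere 1 from 2 and 3
linear system: -0.6396x+0.3771y = 0.0009−0.1547z; -0.5779x+-0.2703y = -0.0077−-0.1431z
Cramer: x(z) = 0.0068-0.0311z;  y(z) = 0.0140-0.4630z
quadratic in z: (1.2154)z²+(0.1024)z+(-0.1580)=0, √Δ=0.8823 → z ∈ {-0.4051, 0.3209}; z = -0.4051 (taking z<0)
x = 0.0194, y = 0.2016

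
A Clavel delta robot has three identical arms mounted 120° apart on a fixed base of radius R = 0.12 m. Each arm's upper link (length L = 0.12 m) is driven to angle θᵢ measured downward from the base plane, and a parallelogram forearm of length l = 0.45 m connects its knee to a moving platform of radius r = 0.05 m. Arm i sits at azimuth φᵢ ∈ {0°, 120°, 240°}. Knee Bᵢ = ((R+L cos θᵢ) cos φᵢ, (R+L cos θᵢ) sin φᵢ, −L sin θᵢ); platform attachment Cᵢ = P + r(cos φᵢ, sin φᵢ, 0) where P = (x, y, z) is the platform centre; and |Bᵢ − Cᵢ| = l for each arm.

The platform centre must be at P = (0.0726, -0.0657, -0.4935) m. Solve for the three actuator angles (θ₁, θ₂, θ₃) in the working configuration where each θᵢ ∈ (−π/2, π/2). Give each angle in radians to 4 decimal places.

θ₁ = 0.5236, θ₂ = 1.0471, θ₃ = 0.6981

φ1=0.0° → target in arm frame (0.0726, -0.0657)
  A cos θ + B sin θ = C:  -0.0026·cos θ + -0.4935·sin θ = -0.2490
  θ1 = atan2(B,A) + arccos(C/0.4935) = 0.5236
φ2=120.0° → target in arm frame (-0.0932, -0.0300)
  e−x'=0.1632;  (l²−L²−(e−x')²−y'²−z²)/2L = -0.3457
  θ2 = atan2(B,A) + arccos(C/0.5198) = 1.0471
rotate P by −φ3: (0.0206, 0.0957, -0.4935)
  A=0.0494, B=-0.4935, C=(l²−L²−A²−y'²−z²)/(2L)=-0.2794
  √(A²+B²)=0.4960;  θ3 = -1.4710+2.1691 ≈ 0.6981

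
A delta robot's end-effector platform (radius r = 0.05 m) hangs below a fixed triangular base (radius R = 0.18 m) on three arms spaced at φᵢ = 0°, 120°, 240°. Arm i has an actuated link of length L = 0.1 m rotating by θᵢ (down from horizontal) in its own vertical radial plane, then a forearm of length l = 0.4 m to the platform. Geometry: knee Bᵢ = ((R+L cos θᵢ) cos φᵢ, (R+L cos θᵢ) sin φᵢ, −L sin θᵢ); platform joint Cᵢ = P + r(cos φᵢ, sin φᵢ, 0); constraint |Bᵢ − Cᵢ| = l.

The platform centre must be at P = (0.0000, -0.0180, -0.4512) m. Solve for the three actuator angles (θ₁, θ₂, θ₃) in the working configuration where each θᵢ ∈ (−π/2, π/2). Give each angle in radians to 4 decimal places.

θ₁ = 1.1346, θ₂ = 1.2221, θ₃ = 1.0479

arm 1 (φ=0.0°): x'=0.0000, y'=-0.0180
  e−x'=0.1300;  (l²−L²−(e−x')²−y'²−z²)/2L = -0.3540
  √(A²+B²)=0.4696;  θ1 = -1.2903+2.4249 ≈ 1.1346
arm 2 (φ=120.0°): x'=-0.0156, y'=0.0090
  e−x'=0.1456;  (l²−L²−(e−x')²−y'²−z²)/2L = -0.3743
  √(A²+B²)=0.4741;  θ2 = -1.2587+2.4807 ≈ 1.2221
arm 3 (φ=240.0°): x'=0.0156, y'=0.0090
  A cos θ + B sin θ = C:  0.1144·cos θ + -0.4512·sin θ = -0.3338
  θ3 = atan2(B,A) + arccos(C/0.4655) = 1.0479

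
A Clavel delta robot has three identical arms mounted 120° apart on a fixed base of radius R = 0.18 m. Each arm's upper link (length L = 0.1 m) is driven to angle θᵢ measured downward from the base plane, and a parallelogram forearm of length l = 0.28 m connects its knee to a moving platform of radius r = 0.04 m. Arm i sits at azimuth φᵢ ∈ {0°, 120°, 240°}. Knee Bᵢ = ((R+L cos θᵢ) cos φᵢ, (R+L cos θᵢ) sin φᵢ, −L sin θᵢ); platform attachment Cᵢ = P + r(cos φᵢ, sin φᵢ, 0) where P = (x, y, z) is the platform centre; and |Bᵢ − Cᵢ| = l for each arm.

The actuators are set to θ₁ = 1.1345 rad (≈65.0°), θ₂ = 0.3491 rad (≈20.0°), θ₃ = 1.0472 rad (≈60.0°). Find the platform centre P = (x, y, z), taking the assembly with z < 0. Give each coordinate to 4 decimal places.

centre 1 = (0.1823·cos0.0°, 0.1823·sin0.0°, -0.0906) = (0.1823, 0.0000, -0.0906)
centre 2 = (0.2340·cos120.0°, 0.2340·sin120.0°, -0.0342) = (-0.1170, 0.2026, -0.0342)
centre 3 = (0.1900·cos240.0°, 0.1900·sin240.0°, -0.0866) = (-0.0950, -0.1645, -0.0866)
eliminate P² terms by subtracting sphere 1 from 2 and 3
[-0.5985 0.4052 0.1129]·P = 0.0145;  [-0.5545 -0.3291 0.0081]·P = 0.0022
Cramer: x(z) = -0.0134+0.0958z;  y(z) = 0.0160-0.1370z
sphere 1 gives Az²+Bz+C=0 with A=1.0279, B=0.1394, C=-0.0317;  B²−4AC=0.1496;  roots -0.2559, 0.1203;  negative root z = -0.2559
x = -0.0379, y = 0.0510

(-0.0379, 0.0510, -0.2559)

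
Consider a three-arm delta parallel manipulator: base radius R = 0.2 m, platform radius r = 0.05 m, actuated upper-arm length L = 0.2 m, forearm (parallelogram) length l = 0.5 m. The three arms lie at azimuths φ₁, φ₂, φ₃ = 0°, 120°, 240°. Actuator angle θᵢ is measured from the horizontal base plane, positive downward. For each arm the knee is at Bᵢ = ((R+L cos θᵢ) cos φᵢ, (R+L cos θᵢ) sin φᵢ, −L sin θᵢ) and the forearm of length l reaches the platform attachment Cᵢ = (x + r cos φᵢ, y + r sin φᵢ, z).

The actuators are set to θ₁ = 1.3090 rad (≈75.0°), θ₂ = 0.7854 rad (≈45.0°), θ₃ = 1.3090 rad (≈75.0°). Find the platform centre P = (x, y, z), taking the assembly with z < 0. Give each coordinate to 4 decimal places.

(-0.0573, 0.0993, -0.6091)

arm 1 at φ=0.0°: e+L cos θ1 = 0.2018;  O1 = (0.2018, 0.0000, -0.1932)
O2 = (0.2914·cos120.0°, 0.2914·sin120.0°, -0.1414) = (-0.1457, 0.2524, -0.1414)
arm 3 at φ=240.0°: e+L cos θ3 = 0.2018;  O3 = (-0.1009, -0.1747, -0.1932)
eliminate P² terms by subtracting sphere 1 from 2 and 3
linear system: -0.6949x+0.5048y = 0.0269−0.1035z; -0.6053x+-0.3495y = 0.0000−0.0000z
Cramer: x(z) = -0.0171+0.0660z;  y(z) = 0.0297-0.1143z
sphere 1 gives Az²+Bz+C=0 with A=1.0174, B=0.3507, C=-0.1639;  B²−4AC=0.7899;  roots -0.6091, 0.2644;  negative root z = -0.6091
x = -0.0573, y = 0.0993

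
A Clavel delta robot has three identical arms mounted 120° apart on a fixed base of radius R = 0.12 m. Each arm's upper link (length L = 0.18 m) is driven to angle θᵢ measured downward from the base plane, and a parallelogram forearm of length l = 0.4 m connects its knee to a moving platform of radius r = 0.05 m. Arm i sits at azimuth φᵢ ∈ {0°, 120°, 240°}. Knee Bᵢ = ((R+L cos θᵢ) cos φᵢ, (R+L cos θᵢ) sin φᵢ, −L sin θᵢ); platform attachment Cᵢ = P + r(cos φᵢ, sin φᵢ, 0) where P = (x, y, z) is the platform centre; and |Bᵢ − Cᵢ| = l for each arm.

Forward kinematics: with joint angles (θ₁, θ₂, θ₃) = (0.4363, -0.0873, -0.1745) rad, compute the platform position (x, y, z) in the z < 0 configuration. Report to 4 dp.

(-0.0899, -0.0112, -0.3118)

φ1=0.0°: virtual centre (0.2331, 0.0000, -0.0761), radius l
arm 2 at φ=120.0°: (R−r)+L cos θ2 = 0.2493;  centre 2 = (-0.1247, 0.2159, 0.0157)
arm 3 at φ=240.0°: (R−r)+L cos θ3 = 0.2473;  centre 3 = (-0.1236, -0.2141, 0.0313)
|centre ₂|²−|centre ₁|² = 0.0023;  |centre ₃|²−|centre ₁|² = 0.0020
plane₁₂: -0.7156x+0.4318y+0.1835z = 0.0023
Cramer: x(z) = -0.0030+0.2787z;  y(z) = 0.0003+0.0368z
sphere 1 gives Az²+Bz+C=0 with A=1.0790, B=0.0206, C=-0.0985;  B²−4AC=0.4254;  roots -0.3118, 0.2927;  negative root z = -0.3118
x = -0.0899, y = -0.0112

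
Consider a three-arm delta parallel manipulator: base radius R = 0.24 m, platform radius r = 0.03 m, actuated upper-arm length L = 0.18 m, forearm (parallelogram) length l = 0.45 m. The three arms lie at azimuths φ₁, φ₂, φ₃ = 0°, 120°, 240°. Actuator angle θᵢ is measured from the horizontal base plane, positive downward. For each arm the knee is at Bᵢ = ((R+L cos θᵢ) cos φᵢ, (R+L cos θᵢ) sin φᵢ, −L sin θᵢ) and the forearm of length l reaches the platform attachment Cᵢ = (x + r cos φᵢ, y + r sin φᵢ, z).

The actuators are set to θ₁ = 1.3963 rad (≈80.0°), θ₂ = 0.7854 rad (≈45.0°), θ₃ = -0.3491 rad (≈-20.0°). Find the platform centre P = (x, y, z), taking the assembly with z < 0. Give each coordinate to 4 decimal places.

O1 = (0.2413·cos0.0°, 0.2413·sin0.0°, -0.1773) = (0.2413, 0.0000, -0.1773)
O2 = (0.3373·cos120.0°, 0.3373·sin120.0°, -0.1273) = (-0.1686, 0.2921, -0.1273)
O3 = (0.3791·cos240.0°, 0.3791·sin240.0°, 0.0616) = (-0.1896, -0.3283, 0.0616)
subtract pairs → two planes through P
linear system: -0.8198x+0.5842y = 0.0403−0.1000z; -0.8616x+-0.6567y = 0.0579−0.4777z
Cramer: x(z) = -0.0579+0.3309z;  y(z) = -0.0122+0.2932z
sphere 1 gives Az²+Bz+C=0 with A=1.1955, B=0.1494, C=-0.0814;  B²−4AC=0.4117;  roots -0.3309, 0.2059;  negative root z = -0.3309
x = -0.1674, y = -0.1092

(-0.1674, -0.1092, -0.3309)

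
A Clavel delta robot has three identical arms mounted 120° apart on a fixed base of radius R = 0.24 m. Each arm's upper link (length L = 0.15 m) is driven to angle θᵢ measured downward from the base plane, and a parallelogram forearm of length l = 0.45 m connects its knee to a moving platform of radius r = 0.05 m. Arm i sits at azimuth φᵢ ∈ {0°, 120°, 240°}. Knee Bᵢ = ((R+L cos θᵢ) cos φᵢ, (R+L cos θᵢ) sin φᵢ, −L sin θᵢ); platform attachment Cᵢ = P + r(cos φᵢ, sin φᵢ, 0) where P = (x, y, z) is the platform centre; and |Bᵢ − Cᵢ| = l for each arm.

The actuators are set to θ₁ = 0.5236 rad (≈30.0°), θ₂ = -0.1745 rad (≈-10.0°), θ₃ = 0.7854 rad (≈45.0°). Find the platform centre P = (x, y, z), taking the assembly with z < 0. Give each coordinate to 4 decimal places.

(-0.0208, 0.0983, -0.3520)

centre 1 = (0.3199·cos0.0°, 0.3199·sin0.0°, -0.0750) = (0.3199, 0.0000, -0.0750)
centre 2 = (0.3377·cos120.0°, 0.3377·sin120.0°, 0.0260) = (-0.1689, 0.2925, 0.0260)
arm 3 at φ=240.0°: ρ3 = 0.2961;  centre 3 = (-0.1480, -0.2564, -0.1061)
|centre ₂|²−|centre ₁|² = 0.0068;  |centre ₃|²−|centre ₁|² = -0.0091
plane₁₂: -0.9775x+0.5850y+0.2021z = 0.0068
Cramer: x(z) = 0.0017+0.0642z;  y(z) = 0.0145-0.2383z
sphere 1 gives Az²+Bz+C=0 with A=1.0609, B=0.1023, C=-0.0954;  B²−4AC=0.4155;  roots -0.3520, 0.2556;  negative root z = -0.3520
x = -0.0208, y = 0.0983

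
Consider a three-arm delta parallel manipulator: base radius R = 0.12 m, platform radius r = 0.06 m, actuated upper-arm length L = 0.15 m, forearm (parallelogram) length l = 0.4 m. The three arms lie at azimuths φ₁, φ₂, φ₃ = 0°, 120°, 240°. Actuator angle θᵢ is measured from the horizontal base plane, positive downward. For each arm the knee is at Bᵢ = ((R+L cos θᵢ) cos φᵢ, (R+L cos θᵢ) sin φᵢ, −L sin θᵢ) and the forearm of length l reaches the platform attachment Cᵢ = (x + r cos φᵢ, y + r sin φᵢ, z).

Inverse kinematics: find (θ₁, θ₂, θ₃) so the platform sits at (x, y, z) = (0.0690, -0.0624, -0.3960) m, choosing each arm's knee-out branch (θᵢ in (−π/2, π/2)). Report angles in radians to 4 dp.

arm 1 (φ=0.0°): x'=0.0690, y'=-0.0624
  A=-0.0090, B=-0.3960, C=(l²−L²−A²−y'²−z²)/(2L)=-0.0776
  γ=atan2(-0.3960,-0.0090)=-1.5935;  ψ=arccos(-0.1960)=1.7681;  θ1=γ+ψ≈0.1746
rotate P by −φ2: (-0.0885, -0.0286, -0.3960)
  A cos θ + B sin θ = C:  0.1485·cos θ + -0.3960·sin θ = -0.1407
  γ=atan2(-0.3960,0.1485)=-1.2119;  ψ=arccos(-0.3326)=1.9098;  θ2=γ+ψ≈0.6979
φ3=240.0° → target in arm frame (0.0195, 0.0910)
  e−x'=0.0405;  (l²−L²−(e−x')²−y'²−z²)/2L = -0.0974
  √(A²+B²)=0.3981;  θ3 = -1.4690+1.8180 ≈ 0.3491

θ₁ = 0.1746, θ₂ = 0.6979, θ₃ = 0.3491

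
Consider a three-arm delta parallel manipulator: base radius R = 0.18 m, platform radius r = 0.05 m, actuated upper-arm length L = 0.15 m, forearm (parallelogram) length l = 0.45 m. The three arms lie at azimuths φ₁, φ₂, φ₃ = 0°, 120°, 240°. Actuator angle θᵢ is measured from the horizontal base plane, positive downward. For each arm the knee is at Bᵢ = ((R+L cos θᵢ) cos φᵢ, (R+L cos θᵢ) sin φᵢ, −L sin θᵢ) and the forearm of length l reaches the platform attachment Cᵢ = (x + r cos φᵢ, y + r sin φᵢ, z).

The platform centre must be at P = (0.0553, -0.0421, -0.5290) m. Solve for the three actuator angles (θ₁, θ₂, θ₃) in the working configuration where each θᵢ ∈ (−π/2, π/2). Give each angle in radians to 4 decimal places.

φ1=0.0° → target in arm frame (0.0553, -0.0421)
  A cos θ + B sin θ = C:  0.0747·cos θ + -0.5290·sin θ = -0.3573
  θ1 = atan2(B,A) + arccos(C/0.5342) = 0.8729
arm 2 (φ=120.0°): x'=-0.0641, y'=-0.0268
  A cos θ + B sin θ = C:  0.1941·cos θ + -0.5290·sin θ = -0.4608
  γ=atan2(-0.5290,0.1941)=-1.2191;  ψ=arccos(-0.8178)=2.5283;  θ2=γ+ψ≈1.3092
rotate P by −φ3: (0.0088, 0.0689, -0.5290)
  A=0.1212, B=-0.5290, C=(l²−L²−A²−y'²−z²)/(2L)=-0.3976
  √(A²+B²)=0.5427;  θ3 = -1.3456+2.3930 ≈ 1.0474

θ₁ = 0.8729, θ₂ = 1.3092, θ₃ = 1.0474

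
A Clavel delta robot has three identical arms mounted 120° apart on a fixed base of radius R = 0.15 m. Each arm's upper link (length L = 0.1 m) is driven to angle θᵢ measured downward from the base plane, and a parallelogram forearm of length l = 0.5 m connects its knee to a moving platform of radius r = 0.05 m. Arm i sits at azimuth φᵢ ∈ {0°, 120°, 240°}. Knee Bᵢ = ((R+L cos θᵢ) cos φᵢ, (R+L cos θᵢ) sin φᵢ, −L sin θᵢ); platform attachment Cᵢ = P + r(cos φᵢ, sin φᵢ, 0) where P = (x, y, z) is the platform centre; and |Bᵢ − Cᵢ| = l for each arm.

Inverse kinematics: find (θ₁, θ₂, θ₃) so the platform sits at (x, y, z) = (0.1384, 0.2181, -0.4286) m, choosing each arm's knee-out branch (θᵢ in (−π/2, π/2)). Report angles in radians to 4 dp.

θ₁ = -0.1738, θ₂ = -0.0869, θ₃ = 1.3969

rotate P by −φ1: (0.1384, 0.2181, -0.4286)
  A cos θ + B sin θ = C:  -0.0384·cos θ + -0.4286·sin θ = 0.0363
  √(A²+B²)=0.4303;  θ1 = -1.6602+1.4863 ≈ -0.1738
arm 2 (φ=120.0°): x'=0.1197, y'=-0.2289
  A cos θ + B sin θ = C:  -0.0197·cos θ + -0.4286·sin θ = 0.0176
  θ2 = atan2(B,A) + arccos(C/0.4291) = -0.0869
arm 3 (φ=240.0°): x'=-0.2581, y'=0.0108
  A=0.3581, B=-0.4286, C=(l²−L²−A²−y'²−z²)/(2L)=-0.3602
  √(A²+B²)=0.5585;  θ3 = -0.8748+2.2717 ≈ 1.3969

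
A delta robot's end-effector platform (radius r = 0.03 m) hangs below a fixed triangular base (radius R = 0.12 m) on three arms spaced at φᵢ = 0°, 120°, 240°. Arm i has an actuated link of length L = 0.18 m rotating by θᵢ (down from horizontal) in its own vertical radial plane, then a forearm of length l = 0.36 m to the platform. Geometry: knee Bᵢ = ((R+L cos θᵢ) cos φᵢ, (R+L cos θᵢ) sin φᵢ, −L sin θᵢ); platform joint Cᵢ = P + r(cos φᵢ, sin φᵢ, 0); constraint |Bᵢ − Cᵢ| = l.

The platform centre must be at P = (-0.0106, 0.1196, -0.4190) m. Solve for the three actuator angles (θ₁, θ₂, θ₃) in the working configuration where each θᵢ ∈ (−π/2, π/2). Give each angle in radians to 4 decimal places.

rotate P by −φ1: (-0.0106, 0.1196, -0.4190)
  A cos θ + B sin θ = C:  0.1006·cos θ + -0.4190·sin θ = -0.2855
  √(A²+B²)=0.4309;  θ1 = -1.3352+2.2951 ≈ 0.9599
rotate P by −φ2: (0.1089, -0.0506, -0.4190)
  e−x'=-0.0189;  (l²−L²−(e−x')²−y'²−z²)/2L = -0.2258
  γ=atan2(-0.4190,-0.0189)=-1.6158;  ψ=arccos(-0.5383)=2.1392;  θ2=γ+ψ≈0.5234
rotate P by −φ3: (-0.0983, -0.0690, -0.4190)
  e−x'=0.1883;  (l²−L²−(e−x')²−y'²−z²)/2L = -0.3294
  √(A²+B²)=0.4594;  θ3 = -1.1485+2.3703 ≈ 1.2218

θ₁ = 0.9599, θ₂ = 0.5234, θ₃ = 1.2218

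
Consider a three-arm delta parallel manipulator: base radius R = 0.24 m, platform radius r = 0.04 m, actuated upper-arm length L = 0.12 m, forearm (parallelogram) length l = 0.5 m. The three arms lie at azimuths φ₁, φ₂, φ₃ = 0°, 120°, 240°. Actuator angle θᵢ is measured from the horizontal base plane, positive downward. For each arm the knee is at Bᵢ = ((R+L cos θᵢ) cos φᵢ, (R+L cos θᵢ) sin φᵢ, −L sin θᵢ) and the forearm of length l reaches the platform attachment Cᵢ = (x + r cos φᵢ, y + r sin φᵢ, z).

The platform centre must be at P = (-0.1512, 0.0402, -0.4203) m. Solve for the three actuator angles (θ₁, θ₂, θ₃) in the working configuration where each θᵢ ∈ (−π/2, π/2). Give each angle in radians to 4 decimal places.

φ1=0.0° → target in arm frame (-0.1512, 0.0402)
  e−x'=0.3512;  (l²−L²−(e−x')²−y'²−z²)/2L = -0.2750
  θ1 = atan2(B,A) + arccos(C/0.5477) = 1.2222
arm 2 (φ=120.0°): x'=0.1104, y'=0.1108
  A=0.0896, B=-0.4203, C=(l²−L²−A²−y'²−z²)/(2L)=0.1610
  θ2 = atan2(B,A) + arccos(C/0.4297) = -0.1740
arm 3 (φ=240.0°): x'=0.0408, y'=-0.1510
  A cos θ + B sin θ = C:  0.1592·cos θ + -0.4203·sin θ = 0.0449
  θ3 = atan2(B,A) + arccos(C/0.4494) = 0.2620

θ₁ = 1.2222, θ₂ = -0.1740, θ₃ = 0.2620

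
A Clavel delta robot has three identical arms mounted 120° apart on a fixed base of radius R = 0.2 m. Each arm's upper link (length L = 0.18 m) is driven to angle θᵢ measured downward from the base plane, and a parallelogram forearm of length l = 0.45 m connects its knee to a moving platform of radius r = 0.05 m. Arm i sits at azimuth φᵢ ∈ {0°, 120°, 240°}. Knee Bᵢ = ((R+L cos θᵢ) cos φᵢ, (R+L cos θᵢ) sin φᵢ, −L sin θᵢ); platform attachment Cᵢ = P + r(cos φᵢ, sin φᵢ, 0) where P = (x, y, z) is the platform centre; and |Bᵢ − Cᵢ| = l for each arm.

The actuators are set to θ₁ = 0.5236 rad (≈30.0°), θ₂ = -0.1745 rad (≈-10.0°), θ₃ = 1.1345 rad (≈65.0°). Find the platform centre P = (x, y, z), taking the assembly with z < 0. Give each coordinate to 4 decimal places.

(0.0078, 0.1837, -0.3727)

S1 = (0.3059·cos0.0°, 0.3059·sin0.0°, -0.0900) = (0.3059, 0.0000, -0.0900)
φ2=120.0°: virtual centre (-0.1636, 0.2834, 0.0313), radius l
φ3=240.0°: virtual centre (-0.1130, -0.1958, -0.1631), radius l
subtract pairs → two planes through P
[-0.9390 0.5668 0.2425]·P = 0.0064;  [-0.8378 -0.3916 -0.1463]·P = -0.0239
Cramer: x(z) = 0.0131+0.0143z;  y(z) = 0.0331-0.4041z
into |P−S₁|² = l²: 1.1635z² + 0.1449z + -0.1076 = 0;  Δ = 0.5218;  z = -0.3727 or 0.2481 → z<0 root = -0.3727
x = 0.0078, y = 0.1837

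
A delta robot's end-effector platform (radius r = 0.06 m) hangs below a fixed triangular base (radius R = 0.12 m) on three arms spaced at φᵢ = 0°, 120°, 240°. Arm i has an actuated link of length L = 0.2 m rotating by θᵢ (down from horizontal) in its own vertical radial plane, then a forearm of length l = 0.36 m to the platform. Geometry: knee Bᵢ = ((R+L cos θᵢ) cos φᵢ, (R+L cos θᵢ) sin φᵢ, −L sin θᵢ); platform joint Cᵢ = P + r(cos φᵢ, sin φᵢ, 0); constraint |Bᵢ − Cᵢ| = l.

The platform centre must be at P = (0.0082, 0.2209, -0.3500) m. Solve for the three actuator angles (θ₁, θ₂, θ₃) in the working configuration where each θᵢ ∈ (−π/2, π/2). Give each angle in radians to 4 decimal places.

arm 1 (φ=0.0°): x'=0.0082, y'=0.2209
  e−x'=0.0518;  (l²−L²−(e−x')²−y'²−z²)/2L = -0.2110
  θ1 = atan2(B,A) + arccos(C/0.3538) = 0.7857
φ2=120.0° → target in arm frame (0.1872, -0.1176)
  e−x'=-0.1272;  (l²−L²−(e−x')²−y'²−z²)/2L = -0.1572
  √(A²+B²)=0.3724;  θ2 = -1.9194+2.0067 ≈ 0.0873
arm 3 (φ=240.0°): x'=-0.1954, y'=-0.1033
  e−x'=0.2554;  (l²−L²−(e−x')²−y'²−z²)/2L = -0.2720
  θ3 = atan2(B,A) + arccos(C/0.4333) = 1.3092

θ₁ = 0.7857, θ₂ = 0.0873, θ₃ = 1.3092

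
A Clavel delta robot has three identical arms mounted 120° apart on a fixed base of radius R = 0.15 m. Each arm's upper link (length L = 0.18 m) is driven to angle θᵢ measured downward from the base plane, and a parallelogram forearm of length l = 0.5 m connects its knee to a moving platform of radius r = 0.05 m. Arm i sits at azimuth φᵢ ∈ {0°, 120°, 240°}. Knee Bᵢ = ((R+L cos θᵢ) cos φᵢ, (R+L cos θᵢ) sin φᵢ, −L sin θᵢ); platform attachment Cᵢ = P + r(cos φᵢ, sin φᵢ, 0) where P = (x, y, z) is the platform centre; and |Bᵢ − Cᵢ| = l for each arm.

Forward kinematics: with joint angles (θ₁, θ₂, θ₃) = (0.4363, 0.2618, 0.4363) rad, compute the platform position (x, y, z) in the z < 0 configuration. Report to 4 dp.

(-0.0190, 0.0330, -0.4875)

φ1=0.0°: virtual centre (0.2631, 0.0000, -0.0761), radius l
arm 2 at φ=120.0°: e+L cos θ2 = 0.2739;  O2 = (-0.1369, 0.2372, -0.0466)
φ3=240.0°: virtual centre (-0.1316, -0.2279, -0.0761), radius l
eliminate P² terms by subtracting sphere 1 from 2 and 3
linear system: -0.8001x+0.4744y = 0.0021−0.0590z; -0.7894x+-0.4558y = 0.0000−0.0000z
det = 0.7391;  x = -0.0013+0.0364z,  y = 0.0023+-0.0630z
sphere 1 gives Az²+Bz+C=0 with A=1.0053, B=0.1326, C=-0.1743;  B²−4AC=0.7183;  roots -0.4875, 0.3556;  negative root z = -0.4875
x = -0.0190, y = 0.0330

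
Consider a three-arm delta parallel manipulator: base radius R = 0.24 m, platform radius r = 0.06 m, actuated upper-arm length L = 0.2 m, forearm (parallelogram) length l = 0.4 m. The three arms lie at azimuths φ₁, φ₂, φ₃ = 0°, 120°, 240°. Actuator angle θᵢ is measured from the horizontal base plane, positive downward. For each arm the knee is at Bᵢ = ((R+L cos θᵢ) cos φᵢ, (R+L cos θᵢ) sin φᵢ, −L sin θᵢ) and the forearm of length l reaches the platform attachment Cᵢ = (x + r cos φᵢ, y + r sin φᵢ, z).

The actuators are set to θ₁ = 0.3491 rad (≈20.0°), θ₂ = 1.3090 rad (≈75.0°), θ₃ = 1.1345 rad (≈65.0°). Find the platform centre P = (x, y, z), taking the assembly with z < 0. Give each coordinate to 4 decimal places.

arm 1 at φ=0.0°: e+L cos θ1 = 0.3679;  O1 = (0.3679, 0.0000, -0.0684)
φ2=120.0°: virtual centre (-0.1159, 0.2007, -0.1932), radius l
φ3=240.0°: virtual centre (-0.1323, -0.2291, -0.1813), radius l
subtract pairs → two planes through P
[-0.9676 0.4014 -0.2495]·P = -0.0490;  [-1.0004 -0.4582 -0.2257]·P = -0.0372
det = 0.8449;  x = 0.0443+-0.2426z,  y = -0.0154+0.0370z
into |P−O₁|² = l²: 1.0602z² + 0.2927z + -0.0503 = 0;  Δ = 0.2991;  z = -0.3960 or 0.1199 → z<0 root = -0.3960
x = 0.1403, y = -0.0300

(0.1403, -0.0300, -0.3960)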